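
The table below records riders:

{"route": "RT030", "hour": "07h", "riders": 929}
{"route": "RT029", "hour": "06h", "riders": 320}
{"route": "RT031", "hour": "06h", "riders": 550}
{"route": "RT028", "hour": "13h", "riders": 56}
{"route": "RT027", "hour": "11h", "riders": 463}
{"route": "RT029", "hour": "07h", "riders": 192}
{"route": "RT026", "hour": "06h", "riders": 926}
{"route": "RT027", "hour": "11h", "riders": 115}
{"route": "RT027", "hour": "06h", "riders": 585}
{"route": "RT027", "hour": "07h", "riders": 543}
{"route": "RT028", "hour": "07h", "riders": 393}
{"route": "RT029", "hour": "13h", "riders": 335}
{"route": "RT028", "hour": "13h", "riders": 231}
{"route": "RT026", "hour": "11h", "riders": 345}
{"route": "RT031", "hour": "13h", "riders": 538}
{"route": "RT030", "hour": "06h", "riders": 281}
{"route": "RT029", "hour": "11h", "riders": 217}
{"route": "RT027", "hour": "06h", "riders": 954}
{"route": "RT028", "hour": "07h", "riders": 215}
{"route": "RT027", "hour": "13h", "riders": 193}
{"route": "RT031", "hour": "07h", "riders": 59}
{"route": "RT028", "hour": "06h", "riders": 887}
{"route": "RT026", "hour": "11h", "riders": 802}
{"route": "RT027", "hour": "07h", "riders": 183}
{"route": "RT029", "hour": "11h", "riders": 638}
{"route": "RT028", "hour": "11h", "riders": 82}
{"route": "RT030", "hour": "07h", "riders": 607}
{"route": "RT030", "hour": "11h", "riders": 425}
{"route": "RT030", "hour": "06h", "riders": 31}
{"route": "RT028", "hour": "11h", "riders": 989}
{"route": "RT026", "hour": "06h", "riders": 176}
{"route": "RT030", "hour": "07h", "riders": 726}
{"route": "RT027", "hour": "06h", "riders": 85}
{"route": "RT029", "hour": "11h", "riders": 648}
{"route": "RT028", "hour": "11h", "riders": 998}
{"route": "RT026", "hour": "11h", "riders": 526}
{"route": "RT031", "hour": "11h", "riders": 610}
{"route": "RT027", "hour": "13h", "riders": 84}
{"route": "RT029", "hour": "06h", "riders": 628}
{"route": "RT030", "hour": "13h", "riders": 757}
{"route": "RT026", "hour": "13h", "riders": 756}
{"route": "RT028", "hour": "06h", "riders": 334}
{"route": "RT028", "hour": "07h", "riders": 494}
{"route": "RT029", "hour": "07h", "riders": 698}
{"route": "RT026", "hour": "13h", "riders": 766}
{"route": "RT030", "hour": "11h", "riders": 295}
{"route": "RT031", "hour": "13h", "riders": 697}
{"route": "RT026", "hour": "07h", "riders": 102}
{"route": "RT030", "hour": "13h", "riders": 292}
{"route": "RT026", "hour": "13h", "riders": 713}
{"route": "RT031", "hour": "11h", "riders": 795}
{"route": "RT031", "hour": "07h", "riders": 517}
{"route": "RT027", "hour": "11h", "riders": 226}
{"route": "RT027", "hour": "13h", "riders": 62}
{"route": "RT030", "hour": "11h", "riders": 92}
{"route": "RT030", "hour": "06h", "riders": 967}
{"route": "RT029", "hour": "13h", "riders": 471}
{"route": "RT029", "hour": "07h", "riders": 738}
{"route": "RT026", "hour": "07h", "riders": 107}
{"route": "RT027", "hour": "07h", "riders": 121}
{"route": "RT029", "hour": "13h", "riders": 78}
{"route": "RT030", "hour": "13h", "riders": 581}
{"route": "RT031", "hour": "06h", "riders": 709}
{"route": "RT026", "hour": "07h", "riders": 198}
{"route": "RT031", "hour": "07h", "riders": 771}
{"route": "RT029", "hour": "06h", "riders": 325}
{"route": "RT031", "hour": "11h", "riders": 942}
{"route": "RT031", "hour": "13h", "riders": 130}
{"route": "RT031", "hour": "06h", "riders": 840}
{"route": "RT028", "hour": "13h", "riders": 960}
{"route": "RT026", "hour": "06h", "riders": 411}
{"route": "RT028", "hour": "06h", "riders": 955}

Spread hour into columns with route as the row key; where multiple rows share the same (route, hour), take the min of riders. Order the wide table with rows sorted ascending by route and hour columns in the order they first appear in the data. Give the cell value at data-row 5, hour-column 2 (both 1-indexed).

With rows sorted ascending by route, row 5 is route=RT030. hour columns in first-appearance order: 07h, 06h, 13h, 11h; column 2 is 06h.
Long rows with route=RT030, hour=06h: min(281, 31, 967) = 31.

31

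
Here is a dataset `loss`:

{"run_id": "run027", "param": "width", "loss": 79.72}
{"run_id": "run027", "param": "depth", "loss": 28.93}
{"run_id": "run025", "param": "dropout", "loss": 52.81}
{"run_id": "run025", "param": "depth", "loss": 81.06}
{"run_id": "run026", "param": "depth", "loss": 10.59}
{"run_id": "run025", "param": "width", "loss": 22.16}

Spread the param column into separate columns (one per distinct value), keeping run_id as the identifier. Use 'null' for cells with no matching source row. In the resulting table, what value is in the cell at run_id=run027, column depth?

The long row with run_id=run027, param=depth has loss=28.93.

28.93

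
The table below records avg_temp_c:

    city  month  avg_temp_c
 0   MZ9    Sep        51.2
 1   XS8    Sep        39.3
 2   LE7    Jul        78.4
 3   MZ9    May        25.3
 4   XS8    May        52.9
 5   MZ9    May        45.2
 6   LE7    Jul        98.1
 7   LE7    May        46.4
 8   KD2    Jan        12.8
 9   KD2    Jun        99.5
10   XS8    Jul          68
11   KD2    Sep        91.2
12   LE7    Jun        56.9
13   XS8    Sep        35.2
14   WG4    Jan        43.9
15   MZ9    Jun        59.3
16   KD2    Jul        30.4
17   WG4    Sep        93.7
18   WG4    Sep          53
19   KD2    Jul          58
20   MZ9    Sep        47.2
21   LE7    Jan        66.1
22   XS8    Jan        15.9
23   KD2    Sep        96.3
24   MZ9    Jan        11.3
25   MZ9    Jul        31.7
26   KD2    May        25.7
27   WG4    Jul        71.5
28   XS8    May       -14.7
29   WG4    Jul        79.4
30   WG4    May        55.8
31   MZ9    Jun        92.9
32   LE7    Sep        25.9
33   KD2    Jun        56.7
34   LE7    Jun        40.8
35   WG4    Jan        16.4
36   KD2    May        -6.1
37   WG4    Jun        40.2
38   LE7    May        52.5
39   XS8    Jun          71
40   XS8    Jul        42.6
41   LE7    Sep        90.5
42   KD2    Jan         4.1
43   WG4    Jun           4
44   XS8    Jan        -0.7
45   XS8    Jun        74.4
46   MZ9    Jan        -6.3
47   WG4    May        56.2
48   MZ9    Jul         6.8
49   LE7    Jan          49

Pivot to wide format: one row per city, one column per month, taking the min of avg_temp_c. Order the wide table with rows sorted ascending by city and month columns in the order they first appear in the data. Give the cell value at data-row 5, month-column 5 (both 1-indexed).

With rows sorted ascending by city, row 5 is city=XS8. month columns in first-appearance order: Sep, Jul, May, Jan, Jun; column 5 is Jun.
Long rows with city=XS8, month=Jun: min(71, 74.4) = 71.

71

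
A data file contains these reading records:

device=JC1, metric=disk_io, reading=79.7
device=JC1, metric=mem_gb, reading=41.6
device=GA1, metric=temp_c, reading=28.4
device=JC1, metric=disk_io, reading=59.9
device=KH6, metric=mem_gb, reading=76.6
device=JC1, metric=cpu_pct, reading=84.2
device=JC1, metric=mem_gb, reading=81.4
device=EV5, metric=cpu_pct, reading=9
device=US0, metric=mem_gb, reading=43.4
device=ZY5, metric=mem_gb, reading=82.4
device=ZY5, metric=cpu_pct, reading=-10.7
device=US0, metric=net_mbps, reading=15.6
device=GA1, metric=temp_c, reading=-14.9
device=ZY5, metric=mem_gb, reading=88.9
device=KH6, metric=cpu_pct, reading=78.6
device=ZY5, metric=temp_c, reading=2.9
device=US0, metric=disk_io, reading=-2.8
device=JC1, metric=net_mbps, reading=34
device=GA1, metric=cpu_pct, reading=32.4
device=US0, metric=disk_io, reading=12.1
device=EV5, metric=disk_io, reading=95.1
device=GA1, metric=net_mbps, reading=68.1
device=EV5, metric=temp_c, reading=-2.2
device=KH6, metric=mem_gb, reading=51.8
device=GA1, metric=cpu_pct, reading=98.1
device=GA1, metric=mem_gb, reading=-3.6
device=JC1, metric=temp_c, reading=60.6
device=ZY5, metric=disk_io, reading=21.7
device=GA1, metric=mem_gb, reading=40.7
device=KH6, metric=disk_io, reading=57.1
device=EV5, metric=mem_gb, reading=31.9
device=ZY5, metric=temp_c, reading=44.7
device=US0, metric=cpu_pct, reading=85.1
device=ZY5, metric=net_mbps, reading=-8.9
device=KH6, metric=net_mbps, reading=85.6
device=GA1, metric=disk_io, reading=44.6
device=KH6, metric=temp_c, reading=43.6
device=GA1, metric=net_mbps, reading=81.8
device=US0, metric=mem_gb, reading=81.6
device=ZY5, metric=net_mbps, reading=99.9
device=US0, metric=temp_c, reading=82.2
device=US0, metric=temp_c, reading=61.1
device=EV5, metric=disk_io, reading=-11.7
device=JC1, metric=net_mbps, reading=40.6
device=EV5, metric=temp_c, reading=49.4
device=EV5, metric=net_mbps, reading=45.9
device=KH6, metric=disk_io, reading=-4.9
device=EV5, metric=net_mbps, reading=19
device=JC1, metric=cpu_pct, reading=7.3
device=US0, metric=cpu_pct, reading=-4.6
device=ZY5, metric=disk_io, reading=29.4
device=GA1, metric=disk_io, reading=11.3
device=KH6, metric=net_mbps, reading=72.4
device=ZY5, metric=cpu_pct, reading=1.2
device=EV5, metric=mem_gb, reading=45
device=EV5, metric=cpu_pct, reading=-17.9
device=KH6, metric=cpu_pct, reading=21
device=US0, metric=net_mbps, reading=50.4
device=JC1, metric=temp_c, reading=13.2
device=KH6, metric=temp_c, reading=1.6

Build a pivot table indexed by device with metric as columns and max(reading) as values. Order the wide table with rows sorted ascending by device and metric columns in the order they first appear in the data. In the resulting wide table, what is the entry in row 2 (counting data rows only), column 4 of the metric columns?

98.1

With rows sorted ascending by device, row 2 is device=GA1. metric columns in first-appearance order: disk_io, mem_gb, temp_c, cpu_pct, net_mbps; column 4 is cpu_pct.
Long rows with device=GA1, metric=cpu_pct: max(32.4, 98.1) = 98.1.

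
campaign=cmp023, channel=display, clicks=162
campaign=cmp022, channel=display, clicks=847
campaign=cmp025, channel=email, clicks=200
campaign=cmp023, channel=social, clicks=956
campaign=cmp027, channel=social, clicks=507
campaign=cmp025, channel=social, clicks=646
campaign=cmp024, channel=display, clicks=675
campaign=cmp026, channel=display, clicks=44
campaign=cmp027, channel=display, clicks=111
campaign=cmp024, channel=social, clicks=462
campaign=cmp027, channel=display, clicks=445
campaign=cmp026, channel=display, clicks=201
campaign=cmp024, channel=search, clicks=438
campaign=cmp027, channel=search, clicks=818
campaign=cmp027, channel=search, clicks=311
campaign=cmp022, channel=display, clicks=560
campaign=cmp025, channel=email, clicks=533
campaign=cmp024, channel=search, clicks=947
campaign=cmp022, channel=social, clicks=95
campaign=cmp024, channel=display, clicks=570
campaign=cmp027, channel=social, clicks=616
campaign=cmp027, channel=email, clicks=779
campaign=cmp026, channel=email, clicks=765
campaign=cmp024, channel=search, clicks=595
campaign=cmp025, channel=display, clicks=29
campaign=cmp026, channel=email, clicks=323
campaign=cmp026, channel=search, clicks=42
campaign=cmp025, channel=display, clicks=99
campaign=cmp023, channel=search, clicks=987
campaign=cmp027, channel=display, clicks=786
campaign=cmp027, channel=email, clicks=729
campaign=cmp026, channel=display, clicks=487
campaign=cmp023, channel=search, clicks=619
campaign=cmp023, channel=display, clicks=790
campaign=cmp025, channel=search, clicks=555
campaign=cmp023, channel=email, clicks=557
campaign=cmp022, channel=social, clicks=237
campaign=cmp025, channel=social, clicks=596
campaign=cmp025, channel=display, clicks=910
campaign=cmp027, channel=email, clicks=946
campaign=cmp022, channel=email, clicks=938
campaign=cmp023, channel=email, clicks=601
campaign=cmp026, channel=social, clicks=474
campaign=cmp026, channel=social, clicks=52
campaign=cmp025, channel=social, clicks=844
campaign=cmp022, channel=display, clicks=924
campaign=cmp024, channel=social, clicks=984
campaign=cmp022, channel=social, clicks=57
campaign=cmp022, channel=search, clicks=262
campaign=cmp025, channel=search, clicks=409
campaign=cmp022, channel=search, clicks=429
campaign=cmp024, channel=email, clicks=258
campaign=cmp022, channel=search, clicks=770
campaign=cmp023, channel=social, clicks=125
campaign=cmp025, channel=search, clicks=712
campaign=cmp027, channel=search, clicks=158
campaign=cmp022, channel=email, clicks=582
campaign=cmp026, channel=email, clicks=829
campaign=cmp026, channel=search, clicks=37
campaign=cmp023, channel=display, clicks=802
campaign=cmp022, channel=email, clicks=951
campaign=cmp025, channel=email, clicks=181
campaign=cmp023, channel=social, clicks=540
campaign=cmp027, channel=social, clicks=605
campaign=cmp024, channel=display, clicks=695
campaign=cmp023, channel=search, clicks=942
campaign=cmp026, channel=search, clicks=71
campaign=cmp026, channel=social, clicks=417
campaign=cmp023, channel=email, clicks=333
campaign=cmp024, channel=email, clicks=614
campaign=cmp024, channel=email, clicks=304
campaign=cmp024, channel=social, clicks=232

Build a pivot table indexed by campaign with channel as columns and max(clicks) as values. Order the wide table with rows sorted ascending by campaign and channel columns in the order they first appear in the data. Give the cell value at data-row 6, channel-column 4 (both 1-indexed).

With rows sorted ascending by campaign, row 6 is campaign=cmp027. channel columns in first-appearance order: display, email, social, search; column 4 is search.
Long rows with campaign=cmp027, channel=search: max(818, 311, 158) = 818.

818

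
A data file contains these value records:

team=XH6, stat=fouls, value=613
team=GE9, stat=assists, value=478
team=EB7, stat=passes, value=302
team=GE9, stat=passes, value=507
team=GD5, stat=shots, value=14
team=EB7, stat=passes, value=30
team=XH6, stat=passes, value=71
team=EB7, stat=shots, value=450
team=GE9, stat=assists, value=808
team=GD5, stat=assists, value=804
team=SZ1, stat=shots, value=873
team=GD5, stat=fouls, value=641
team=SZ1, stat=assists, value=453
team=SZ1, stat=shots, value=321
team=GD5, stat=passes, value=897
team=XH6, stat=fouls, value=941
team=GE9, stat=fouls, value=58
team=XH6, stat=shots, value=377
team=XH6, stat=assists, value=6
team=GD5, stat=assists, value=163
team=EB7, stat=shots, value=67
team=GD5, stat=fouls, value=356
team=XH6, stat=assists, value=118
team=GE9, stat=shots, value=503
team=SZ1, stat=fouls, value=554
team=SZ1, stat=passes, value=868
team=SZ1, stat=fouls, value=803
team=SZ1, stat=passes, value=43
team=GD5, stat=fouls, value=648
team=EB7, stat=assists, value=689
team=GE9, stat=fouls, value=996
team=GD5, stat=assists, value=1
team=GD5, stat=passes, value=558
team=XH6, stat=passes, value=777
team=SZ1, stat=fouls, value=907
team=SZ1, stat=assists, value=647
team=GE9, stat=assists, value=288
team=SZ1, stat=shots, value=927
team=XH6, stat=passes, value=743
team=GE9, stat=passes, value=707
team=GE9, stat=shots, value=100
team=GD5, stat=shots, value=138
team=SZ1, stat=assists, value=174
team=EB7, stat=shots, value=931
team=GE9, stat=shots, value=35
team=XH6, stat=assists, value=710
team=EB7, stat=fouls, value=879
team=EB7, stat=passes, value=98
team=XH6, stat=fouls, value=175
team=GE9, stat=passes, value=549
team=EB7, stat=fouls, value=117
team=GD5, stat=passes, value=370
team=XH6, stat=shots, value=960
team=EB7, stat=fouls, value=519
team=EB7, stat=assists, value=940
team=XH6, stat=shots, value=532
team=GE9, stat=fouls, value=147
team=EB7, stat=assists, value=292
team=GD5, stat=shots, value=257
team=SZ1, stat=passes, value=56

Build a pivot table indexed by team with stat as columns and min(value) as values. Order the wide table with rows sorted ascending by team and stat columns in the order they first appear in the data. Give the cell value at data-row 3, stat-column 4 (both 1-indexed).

35

With rows sorted ascending by team, row 3 is team=GE9. stat columns in first-appearance order: fouls, assists, passes, shots; column 4 is shots.
Long rows with team=GE9, stat=shots: min(503, 100, 35) = 35.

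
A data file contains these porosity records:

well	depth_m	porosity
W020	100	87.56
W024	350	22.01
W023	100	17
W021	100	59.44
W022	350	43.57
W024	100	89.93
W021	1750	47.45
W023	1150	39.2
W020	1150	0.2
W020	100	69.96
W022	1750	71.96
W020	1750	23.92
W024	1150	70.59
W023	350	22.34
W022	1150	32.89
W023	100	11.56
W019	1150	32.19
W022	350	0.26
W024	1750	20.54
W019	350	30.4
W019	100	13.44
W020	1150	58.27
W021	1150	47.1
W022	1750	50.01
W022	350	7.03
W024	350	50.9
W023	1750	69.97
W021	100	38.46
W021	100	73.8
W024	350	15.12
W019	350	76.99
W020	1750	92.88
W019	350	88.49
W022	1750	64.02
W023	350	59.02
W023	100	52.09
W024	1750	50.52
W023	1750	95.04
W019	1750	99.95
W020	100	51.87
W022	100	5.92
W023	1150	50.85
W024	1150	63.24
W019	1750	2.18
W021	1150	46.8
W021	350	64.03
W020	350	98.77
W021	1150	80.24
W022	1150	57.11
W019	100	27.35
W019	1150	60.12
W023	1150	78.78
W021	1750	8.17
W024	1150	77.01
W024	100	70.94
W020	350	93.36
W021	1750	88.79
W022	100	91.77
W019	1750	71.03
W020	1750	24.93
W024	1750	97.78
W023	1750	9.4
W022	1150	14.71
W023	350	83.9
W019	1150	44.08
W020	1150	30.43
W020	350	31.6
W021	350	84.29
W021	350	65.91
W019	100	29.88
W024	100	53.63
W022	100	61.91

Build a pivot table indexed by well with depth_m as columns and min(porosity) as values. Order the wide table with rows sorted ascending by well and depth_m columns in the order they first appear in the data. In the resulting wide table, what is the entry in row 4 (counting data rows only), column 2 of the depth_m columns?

0.26

With rows sorted ascending by well, row 4 is well=W022. depth_m columns in first-appearance order: 100, 350, 1750, 1150; column 2 is 350.
Long rows with well=W022, depth_m=350: min(43.57, 0.26, 7.03) = 0.26.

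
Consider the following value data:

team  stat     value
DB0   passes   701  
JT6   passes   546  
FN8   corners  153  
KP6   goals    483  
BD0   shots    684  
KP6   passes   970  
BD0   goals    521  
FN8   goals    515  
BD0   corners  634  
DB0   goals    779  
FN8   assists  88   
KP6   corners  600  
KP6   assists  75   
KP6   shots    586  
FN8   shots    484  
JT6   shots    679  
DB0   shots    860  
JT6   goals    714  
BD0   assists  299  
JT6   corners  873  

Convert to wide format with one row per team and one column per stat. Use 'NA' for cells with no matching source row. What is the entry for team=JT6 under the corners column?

873

The long row with team=JT6, stat=corners has value=873.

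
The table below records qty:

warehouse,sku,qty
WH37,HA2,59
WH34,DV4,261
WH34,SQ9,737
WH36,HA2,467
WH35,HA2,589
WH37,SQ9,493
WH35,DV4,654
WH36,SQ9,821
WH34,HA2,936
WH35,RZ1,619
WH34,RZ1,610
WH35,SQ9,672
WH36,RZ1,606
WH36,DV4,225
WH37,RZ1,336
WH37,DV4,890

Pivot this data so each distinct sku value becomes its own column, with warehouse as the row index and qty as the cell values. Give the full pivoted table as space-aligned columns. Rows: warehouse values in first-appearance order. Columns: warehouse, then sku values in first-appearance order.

Columns: warehouse plus the 4 distinct sku values (HA2, DV4, SQ9, RZ1).
For example, row WH37 column HA2 takes qty=59 from the long row (WH37, HA2).

warehouse  HA2  DV4  SQ9  RZ1
WH37       59   890  493  336
WH34       936  261  737  610
WH36       467  225  821  606
WH35       589  654  672  619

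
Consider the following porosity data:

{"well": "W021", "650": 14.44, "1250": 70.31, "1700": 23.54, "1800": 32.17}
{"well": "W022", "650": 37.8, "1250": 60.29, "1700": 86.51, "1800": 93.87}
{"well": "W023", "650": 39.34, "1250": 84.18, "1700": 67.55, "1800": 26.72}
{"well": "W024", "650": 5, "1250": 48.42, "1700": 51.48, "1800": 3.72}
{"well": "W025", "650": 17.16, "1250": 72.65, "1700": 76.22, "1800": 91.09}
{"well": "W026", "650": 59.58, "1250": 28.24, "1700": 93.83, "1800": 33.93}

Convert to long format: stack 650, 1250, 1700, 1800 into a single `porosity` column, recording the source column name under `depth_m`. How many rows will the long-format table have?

6 well values × 4 melted columns = 24 rows.

24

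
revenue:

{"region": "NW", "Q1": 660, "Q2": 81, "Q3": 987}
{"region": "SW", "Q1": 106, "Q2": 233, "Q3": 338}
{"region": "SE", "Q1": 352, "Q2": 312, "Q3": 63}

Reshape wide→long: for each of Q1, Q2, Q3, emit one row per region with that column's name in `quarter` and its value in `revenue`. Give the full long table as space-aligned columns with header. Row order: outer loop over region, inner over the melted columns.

region  quarter  revenue
NW      Q1       660    
NW      Q2       81     
NW      Q3       987    
SW      Q1       106    
SW      Q2       233    
SW      Q3       338    
SE      Q1       352    
SE      Q2       312    
SE      Q3       63     

Each (region, column) pair becomes one row: 3 × 3 = 9 rows.
For example, (NW, Q1) → revenue=660.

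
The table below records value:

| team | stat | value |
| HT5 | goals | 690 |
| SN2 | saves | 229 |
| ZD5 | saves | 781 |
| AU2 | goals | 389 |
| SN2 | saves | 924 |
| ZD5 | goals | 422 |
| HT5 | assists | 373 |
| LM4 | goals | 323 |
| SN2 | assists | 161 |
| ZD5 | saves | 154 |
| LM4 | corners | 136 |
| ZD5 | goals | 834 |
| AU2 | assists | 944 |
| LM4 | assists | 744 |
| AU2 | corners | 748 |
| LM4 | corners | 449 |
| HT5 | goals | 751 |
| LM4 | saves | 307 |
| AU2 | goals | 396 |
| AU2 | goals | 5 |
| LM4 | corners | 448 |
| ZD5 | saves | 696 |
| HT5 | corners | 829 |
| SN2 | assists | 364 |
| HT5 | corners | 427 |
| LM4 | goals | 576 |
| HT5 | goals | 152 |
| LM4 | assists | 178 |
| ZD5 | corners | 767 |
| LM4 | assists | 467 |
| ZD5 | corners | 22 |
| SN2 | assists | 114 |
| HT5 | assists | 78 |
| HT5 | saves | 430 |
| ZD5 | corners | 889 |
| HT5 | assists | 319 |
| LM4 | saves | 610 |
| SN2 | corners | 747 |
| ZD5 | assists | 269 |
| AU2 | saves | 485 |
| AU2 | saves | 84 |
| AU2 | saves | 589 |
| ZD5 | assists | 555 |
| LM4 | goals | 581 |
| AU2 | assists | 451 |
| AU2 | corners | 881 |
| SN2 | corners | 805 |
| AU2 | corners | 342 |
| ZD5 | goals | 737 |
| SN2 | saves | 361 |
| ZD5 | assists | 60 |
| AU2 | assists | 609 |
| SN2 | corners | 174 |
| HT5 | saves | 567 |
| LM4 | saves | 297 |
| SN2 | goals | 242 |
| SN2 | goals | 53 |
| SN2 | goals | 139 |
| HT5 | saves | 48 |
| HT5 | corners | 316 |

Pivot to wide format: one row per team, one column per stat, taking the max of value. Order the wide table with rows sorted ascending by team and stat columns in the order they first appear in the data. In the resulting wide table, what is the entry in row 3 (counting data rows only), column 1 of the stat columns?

581

With rows sorted ascending by team, row 3 is team=LM4. stat columns in first-appearance order: goals, saves, assists, corners; column 1 is goals.
Long rows with team=LM4, stat=goals: max(323, 576, 581) = 581.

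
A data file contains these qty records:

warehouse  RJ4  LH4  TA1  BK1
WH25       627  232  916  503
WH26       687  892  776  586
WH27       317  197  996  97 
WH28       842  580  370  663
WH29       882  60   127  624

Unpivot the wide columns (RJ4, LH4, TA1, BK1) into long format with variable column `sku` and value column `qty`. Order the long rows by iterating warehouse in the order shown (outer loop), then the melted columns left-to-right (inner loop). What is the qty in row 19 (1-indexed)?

127

20 rows total (5 × 4). Row 19: index ⌊(19-1)/4⌋ = 4 into warehouse → WH29; (19-1) mod 4 = 2 into the melted columns → TA1.
So row 19 is (WH29, TA1, 127); qty = 127.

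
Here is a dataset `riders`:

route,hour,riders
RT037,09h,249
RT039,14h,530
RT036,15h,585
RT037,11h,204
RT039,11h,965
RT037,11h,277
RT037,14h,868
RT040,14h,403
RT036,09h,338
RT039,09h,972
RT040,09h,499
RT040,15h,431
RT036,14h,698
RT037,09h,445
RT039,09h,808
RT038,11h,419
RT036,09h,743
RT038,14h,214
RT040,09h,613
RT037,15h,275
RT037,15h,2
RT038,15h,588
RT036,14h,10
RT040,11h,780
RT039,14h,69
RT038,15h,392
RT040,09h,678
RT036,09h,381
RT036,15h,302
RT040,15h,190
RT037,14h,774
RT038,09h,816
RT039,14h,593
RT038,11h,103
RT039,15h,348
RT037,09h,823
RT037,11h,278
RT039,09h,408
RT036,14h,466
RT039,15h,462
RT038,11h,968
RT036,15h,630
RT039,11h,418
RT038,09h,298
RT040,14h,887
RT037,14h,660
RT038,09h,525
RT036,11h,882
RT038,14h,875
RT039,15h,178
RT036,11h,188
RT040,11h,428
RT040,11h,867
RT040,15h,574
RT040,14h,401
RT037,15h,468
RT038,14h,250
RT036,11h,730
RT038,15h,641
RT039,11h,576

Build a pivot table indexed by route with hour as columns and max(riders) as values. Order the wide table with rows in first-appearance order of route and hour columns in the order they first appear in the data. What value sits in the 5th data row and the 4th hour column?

With rows in first-appearance order of route, row 5 is route=RT038. hour columns in first-appearance order: 09h, 14h, 15h, 11h; column 4 is 11h.
Long rows with route=RT038, hour=11h: max(419, 103, 968) = 968.

968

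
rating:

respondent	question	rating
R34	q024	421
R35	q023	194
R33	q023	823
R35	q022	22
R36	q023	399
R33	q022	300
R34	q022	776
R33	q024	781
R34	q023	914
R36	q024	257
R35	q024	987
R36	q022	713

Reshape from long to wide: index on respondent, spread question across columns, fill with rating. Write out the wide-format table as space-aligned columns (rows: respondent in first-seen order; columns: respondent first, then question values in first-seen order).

Columns: respondent plus the 3 distinct question values (q024, q023, q022).
For example, row R34 column q024 takes rating=421 from the long row (R34, q024).

respondent  q024  q023  q022
R34         421   914   776 
R35         987   194   22  
R33         781   823   300 
R36         257   399   713 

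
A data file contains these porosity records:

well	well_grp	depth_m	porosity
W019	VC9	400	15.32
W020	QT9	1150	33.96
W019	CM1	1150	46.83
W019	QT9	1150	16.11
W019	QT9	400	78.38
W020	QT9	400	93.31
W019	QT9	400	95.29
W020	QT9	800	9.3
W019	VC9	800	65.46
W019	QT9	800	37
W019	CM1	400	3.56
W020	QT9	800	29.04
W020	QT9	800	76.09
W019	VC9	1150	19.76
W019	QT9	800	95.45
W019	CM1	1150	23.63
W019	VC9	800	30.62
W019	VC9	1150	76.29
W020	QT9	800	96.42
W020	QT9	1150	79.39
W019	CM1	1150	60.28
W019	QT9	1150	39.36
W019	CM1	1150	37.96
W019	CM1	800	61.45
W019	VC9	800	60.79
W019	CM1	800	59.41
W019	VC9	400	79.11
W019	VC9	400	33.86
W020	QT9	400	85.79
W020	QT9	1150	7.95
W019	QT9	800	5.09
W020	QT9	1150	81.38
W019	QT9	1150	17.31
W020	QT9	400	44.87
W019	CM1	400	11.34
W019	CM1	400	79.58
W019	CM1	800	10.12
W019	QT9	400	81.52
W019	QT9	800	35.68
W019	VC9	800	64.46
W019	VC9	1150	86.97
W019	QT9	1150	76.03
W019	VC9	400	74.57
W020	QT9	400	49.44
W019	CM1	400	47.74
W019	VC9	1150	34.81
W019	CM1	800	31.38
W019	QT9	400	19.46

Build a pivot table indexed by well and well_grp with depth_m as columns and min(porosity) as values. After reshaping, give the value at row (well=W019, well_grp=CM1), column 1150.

23.63

Rows with well=W019, well_grp=CM1 and depth_m=1150: porosity values are 46.83, 23.63, 60.28, 37.96.
min(46.83, 23.63, 60.28, 37.96) = 23.63.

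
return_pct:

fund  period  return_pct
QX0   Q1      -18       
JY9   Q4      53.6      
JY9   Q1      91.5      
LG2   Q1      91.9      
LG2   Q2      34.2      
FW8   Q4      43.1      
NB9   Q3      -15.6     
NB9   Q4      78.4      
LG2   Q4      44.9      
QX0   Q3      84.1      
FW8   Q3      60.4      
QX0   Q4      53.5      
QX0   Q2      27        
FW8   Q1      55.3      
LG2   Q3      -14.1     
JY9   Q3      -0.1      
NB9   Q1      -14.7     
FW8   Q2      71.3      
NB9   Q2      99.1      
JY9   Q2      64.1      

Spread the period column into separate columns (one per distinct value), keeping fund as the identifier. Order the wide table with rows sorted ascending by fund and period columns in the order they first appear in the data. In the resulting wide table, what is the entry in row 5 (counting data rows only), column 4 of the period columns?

With rows sorted ascending by fund, row 5 is fund=QX0. period columns in first-appearance order: Q1, Q4, Q2, Q3; column 4 is Q3.
Long rows with fund=QX0, period=Q3: return_pct = 84.1.

84.1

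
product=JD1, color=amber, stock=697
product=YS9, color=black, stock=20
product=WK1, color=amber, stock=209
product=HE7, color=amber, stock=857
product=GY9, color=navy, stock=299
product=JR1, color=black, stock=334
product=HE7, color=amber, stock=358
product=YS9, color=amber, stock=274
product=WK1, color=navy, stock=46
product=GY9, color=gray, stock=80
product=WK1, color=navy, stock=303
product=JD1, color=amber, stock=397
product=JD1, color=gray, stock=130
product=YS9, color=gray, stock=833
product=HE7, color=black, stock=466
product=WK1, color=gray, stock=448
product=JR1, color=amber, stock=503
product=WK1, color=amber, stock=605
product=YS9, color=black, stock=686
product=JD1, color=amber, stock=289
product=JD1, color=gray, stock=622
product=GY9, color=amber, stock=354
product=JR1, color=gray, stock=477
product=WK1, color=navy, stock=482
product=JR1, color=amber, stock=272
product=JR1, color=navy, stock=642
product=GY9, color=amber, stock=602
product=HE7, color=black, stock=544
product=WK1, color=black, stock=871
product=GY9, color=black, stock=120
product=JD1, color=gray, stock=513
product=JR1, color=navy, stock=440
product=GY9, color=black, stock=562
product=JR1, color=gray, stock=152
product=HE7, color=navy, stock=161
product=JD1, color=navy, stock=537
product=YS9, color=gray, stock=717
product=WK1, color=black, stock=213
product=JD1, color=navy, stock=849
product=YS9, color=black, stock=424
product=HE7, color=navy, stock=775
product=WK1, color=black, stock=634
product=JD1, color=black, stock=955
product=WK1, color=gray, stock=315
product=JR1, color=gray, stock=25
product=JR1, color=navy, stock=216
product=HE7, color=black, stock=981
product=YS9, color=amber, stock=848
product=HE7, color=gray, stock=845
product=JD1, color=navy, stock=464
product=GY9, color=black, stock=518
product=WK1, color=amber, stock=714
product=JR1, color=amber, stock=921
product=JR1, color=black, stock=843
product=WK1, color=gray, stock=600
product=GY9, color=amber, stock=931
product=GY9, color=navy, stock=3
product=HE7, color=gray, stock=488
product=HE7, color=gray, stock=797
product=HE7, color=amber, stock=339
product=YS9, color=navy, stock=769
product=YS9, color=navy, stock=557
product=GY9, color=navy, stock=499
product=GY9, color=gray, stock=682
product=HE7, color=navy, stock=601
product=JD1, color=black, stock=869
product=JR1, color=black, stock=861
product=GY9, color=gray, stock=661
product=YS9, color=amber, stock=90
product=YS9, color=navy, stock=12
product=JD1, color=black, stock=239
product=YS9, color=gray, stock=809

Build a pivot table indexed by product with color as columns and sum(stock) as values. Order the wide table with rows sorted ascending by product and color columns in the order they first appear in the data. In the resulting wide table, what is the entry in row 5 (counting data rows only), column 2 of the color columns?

With rows sorted ascending by product, row 5 is product=WK1. color columns in first-appearance order: amber, black, navy, gray; column 2 is black.
Long rows with product=WK1, color=black: 871 + 213 + 634 = 1718.

1718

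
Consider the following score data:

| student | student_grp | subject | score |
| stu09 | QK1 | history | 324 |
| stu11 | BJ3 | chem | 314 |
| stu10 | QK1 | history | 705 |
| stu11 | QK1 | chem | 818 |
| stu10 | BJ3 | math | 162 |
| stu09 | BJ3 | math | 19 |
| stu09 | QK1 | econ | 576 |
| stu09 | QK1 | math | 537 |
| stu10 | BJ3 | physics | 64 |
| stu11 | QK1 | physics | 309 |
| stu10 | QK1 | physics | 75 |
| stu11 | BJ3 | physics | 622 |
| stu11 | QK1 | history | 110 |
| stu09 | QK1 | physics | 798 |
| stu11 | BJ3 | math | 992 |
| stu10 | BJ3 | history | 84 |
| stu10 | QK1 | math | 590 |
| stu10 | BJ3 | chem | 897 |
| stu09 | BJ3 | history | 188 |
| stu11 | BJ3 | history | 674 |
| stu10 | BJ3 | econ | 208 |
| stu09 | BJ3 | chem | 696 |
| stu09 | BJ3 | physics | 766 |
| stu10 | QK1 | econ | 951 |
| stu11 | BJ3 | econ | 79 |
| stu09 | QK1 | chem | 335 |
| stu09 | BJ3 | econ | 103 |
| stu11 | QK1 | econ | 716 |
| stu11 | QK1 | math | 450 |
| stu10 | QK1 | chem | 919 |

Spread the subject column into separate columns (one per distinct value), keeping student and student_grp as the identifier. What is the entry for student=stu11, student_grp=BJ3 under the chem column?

Wide layout: rows indexed by student and student_grp, columns are the 5 distinct subject values (history, chem, math, econ, physics).
Cell (student=stu11, student_grp=BJ3, subject=chem) draws from the long row where student=stu11, student_grp=BJ3 and subject=chem, which has score=314.

314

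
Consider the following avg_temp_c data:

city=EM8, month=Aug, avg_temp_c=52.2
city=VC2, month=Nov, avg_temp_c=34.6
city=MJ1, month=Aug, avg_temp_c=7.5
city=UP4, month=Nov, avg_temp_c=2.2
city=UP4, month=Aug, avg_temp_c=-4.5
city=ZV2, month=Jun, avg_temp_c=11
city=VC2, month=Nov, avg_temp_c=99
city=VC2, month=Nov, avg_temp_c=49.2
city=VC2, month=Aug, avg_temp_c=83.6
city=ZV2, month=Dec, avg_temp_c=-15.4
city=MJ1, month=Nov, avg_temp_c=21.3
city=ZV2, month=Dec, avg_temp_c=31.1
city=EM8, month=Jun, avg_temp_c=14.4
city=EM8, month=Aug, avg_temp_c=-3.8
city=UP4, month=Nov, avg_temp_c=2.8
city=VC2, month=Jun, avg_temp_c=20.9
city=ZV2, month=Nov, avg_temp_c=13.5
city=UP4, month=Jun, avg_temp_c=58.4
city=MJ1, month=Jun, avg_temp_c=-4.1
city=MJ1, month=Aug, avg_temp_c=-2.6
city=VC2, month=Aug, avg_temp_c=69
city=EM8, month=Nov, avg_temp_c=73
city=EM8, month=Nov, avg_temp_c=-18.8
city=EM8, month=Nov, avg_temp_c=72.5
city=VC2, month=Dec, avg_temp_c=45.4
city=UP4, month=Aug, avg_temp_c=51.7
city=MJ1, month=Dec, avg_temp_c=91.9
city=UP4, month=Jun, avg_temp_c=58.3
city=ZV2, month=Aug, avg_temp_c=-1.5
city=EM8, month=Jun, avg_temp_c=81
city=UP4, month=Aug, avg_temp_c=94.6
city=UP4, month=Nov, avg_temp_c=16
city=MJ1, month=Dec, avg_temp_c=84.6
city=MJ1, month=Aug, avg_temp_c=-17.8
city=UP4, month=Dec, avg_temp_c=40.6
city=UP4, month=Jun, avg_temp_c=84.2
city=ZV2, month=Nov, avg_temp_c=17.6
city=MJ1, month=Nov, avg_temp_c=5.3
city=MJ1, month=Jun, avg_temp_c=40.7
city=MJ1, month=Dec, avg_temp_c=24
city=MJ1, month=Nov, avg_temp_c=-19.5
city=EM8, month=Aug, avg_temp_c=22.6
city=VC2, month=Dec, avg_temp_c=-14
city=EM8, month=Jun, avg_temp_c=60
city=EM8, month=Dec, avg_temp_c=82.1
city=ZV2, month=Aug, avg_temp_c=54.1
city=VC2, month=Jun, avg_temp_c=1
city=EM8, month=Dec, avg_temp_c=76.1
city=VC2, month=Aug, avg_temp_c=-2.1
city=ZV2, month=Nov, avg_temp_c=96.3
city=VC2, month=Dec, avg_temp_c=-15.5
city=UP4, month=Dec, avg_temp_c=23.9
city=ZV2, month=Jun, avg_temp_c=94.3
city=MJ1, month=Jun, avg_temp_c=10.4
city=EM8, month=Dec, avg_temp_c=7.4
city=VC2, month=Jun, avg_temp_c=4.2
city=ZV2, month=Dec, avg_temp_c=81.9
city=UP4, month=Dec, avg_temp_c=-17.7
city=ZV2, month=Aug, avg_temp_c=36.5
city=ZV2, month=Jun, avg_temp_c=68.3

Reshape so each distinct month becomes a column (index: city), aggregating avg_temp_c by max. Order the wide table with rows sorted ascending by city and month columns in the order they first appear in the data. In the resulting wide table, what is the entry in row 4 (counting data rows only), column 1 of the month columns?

With rows sorted ascending by city, row 4 is city=VC2. month columns in first-appearance order: Aug, Nov, Jun, Dec; column 1 is Aug.
Long rows with city=VC2, month=Aug: max(83.6, 69, -2.1) = 83.6.

83.6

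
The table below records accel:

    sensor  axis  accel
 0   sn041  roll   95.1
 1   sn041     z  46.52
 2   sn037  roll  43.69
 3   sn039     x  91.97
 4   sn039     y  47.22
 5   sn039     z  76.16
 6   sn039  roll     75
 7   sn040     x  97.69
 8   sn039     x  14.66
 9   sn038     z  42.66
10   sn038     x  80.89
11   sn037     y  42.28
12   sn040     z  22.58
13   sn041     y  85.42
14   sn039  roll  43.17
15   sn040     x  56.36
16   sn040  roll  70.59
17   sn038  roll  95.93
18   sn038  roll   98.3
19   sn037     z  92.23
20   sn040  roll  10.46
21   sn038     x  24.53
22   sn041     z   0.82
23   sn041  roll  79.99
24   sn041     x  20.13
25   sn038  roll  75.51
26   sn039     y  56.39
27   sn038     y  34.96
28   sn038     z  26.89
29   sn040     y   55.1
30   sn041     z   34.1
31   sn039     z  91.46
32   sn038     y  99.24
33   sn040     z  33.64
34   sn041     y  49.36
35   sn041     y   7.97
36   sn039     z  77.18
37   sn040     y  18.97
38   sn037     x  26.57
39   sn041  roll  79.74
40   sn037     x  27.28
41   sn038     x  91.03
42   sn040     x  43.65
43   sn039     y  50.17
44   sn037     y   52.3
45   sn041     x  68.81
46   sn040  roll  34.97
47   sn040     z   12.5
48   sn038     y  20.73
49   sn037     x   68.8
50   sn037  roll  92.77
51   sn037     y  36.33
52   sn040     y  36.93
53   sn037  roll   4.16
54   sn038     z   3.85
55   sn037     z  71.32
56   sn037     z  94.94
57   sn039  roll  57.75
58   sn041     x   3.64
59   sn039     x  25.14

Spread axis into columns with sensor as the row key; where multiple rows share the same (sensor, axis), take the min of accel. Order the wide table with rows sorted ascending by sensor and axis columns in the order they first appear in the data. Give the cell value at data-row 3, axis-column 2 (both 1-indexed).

With rows sorted ascending by sensor, row 3 is sensor=sn039. axis columns in first-appearance order: roll, z, x, y; column 2 is z.
Long rows with sensor=sn039, axis=z: min(76.16, 91.46, 77.18) = 76.16.

76.16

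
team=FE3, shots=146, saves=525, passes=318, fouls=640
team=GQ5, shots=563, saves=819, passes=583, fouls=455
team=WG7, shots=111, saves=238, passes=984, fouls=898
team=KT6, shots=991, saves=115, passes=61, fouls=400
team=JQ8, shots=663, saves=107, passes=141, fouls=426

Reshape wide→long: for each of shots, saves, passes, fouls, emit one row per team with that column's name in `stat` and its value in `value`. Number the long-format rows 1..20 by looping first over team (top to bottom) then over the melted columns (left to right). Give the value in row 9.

111

20 rows total (5 × 4). Row 9: index ⌊(9-1)/4⌋ = 2 into team → WG7; (9-1) mod 4 = 0 into the melted columns → shots.
So row 9 is (WG7, shots, 111); value = 111.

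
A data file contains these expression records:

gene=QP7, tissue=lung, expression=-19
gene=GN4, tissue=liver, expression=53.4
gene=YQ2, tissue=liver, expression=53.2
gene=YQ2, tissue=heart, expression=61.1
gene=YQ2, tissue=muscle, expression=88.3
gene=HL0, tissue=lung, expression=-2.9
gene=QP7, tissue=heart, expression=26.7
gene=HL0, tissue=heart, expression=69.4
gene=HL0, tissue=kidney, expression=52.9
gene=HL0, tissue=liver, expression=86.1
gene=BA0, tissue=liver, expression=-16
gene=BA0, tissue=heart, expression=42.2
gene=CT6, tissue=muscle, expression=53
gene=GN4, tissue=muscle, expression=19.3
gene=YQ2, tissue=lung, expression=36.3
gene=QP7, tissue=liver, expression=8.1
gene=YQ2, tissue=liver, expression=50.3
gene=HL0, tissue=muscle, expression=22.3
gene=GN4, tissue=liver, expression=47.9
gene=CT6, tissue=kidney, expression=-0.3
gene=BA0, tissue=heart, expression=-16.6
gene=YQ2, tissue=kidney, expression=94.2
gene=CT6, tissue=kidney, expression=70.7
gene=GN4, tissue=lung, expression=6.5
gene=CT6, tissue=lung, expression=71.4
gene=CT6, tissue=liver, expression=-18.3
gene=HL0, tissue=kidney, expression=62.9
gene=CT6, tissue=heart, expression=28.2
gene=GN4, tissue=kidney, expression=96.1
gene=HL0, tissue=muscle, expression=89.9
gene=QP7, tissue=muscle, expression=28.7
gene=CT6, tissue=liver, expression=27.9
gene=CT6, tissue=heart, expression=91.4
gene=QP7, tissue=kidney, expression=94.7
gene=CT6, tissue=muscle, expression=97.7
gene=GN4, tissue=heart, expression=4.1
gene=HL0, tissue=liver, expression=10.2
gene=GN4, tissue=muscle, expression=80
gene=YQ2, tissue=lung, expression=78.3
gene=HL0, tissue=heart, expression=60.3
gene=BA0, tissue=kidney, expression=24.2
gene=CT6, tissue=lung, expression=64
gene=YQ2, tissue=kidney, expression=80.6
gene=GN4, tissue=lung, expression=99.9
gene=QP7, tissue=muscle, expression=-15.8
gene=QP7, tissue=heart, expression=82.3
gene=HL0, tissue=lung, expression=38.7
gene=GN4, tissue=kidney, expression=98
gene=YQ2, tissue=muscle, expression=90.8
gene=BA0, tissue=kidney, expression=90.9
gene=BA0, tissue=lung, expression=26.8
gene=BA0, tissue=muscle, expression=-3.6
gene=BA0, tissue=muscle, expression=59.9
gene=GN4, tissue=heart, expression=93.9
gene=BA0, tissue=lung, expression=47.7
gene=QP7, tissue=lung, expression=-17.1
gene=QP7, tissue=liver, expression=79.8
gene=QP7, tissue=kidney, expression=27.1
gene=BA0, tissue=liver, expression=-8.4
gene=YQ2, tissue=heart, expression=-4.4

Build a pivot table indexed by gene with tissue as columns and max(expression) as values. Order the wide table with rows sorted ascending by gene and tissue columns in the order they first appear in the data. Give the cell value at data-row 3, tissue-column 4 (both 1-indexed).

With rows sorted ascending by gene, row 3 is gene=GN4. tissue columns in first-appearance order: lung, liver, heart, muscle, kidney; column 4 is muscle.
Long rows with gene=GN4, tissue=muscle: max(19.3, 80) = 80.

80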